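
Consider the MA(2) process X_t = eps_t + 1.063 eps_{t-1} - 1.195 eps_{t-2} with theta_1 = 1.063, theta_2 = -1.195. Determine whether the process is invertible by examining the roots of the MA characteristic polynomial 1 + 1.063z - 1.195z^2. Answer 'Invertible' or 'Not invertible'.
\text{Not invertible}

The MA(q) characteristic polynomial is P(z) = 1 + 1.063z - 1.195z^2.
Invertibility requires all roots to lie outside the unit circle, i.e. |z| > 1 for every root.
Set 1 + (1.063) z + (-1.195) z^2 = 0, i.e. a z^2 + b z + c = 0 with a = -1.195, b = 1.063, c = 1.
Discriminant D = b^2 - 4ac = (1.063)^2 - 4*(-1.195)*1 = 1.129969 - (-4.78) = 5.909969.
D >= 0, so the roots are real: z = (-b +/- sqrt(D)) / (2a) = (-1.063 +/- 2.431043) / (-2.39).
  z_1 = (-1.063 + 2.431043) / (-2.39) = -0.5724,   |z_1| = 0.5724.
  z_2 = (-1.063 - 2.431043) / (-2.39) = 1.4619,   |z_2| = 1.4619.
Moduli of all roots: 0.5724, 1.4619.
All moduli strictly greater than 1? No.
Verdict: Not invertible.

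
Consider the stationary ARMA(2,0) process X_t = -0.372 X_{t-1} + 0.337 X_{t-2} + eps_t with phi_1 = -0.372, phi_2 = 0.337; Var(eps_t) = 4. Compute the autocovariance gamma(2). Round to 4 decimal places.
\gamma(2) = 3.5940

Multiply the model equation by X_{t-k} and take expectations. With theta_0 = psi_0 = 1 and psi_j the MA(infinity) weights, this gives
  gamma(k) - sum_i phi_i gamma(k-i) = c_k,
  c_k = sigma^2 * sum_{j=k..q} theta_j psi_{j-k}   (c_k = 0 for k > q),
using gamma(-m) = gamma(m).
Pure AR (q = 0): c_0 = sigma^2 = 4, c_k = 0 for k >= 1.
Equations for k = 0, 1, 2 (AR order 2, c_2 = 0):
  (E0) gamma(0) = phi_1 gamma(1) + phi_2 gamma(2) + c_0
  (E1) gamma(1) = phi_1 gamma(0) + phi_2 gamma(1) + c_1
  (E2) gamma(2) = phi_1 gamma(1) + phi_2 gamma(0)
From (E1): gamma(1) = A gamma(0) + B with
  A = phi_1 / (1 - phi_2) = -0.372 / 0.663 = -0.561086,   B = c_1 / (1 - phi_2) = 0 / 0.663 = 0.
Insert (E2) into (E0): gamma(0) (1 - phi_2^2) = phi_1 (1 + phi_2) gamma(1) + c_0.
  phi_1 (1 + phi_2) = (-0.372)(1.337) = -0.497364,   1 - phi_2^2 = 0.886431.
Replace gamma(1) by A gamma(0) + B and collect gamma(0):
  gamma(0) [0.886431 - (-0.497364)(-0.561086)] = c_0 = 4
  gamma(0) * 0.607367 = 4
  gamma(0) = 4 / 0.607367 = 6.585804.
  gamma(1) = A gamma(0) = (-0.561086)(6.585804) = -3.695202.
  gamma(2) = phi_1 gamma(1) + phi_2 gamma(0) = (-0.372)(-3.695202) + (0.337)(6.585804) = 3.594031.
Therefore gamma(2) = 3.5940 (to 4 decimal places).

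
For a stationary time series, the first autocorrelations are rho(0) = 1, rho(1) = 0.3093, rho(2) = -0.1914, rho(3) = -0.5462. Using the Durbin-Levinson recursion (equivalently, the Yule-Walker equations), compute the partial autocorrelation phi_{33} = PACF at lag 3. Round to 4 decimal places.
\phi_{33} = -0.4550

The PACF at lag k is phi_{kk}, the last component of the solution
to the Yule-Walker system G_k phi = r_k where
  (G_k)_{ij} = rho(|i - j|), (r_k)_i = rho(i), i,j = 1..k.
Equivalently, Durbin-Levinson gives phi_{kk} iteratively:
  phi_{11} = rho(1)
  phi_{kk} = [rho(k) - sum_{j=1..k-1} phi_{k-1,j} rho(k-j)]
            / [1 - sum_{j=1..k-1} phi_{k-1,j} rho(j)],
  phi_{k,j} = phi_{k-1,j} - phi_{kk} phi_{k-1,k-j},  j = 1..k-1.
Step k = 1:
  phi_11 = rho(1) = 0.3093.
Step k = 2:
  phi_22 = [rho(2) - phi_11 rho(1)] / [1 - phi_11 rho(1)] = [-0.1914 - (0.3093)(0.3093)] / [1 - (0.3093)(0.3093)]
         = -0.28706649 / 0.90433351 = -0.317434.
  Update: phi_21 = phi_11 - phi_22 phi_11 = 0.3093 - (-0.317434)(0.3093) = 0.407482.
Step k = 3:
  phi_33 = [rho(3) - phi_21 rho(2) - phi_22 rho(1)] / [1 - phi_21 rho(1) - phi_22 rho(2)]
    numerator   = -0.5462 - (0.407482)(-0.1914) - (-0.317434)(0.3093) = -0.37002543
    denominator = 1 - (0.407482)(0.3093) - (-0.317434)(-0.1914) = 0.81320875
  phi_33 = -0.37002543 / 0.81320875 = -0.455.
Therefore phi_{33} = -0.4550.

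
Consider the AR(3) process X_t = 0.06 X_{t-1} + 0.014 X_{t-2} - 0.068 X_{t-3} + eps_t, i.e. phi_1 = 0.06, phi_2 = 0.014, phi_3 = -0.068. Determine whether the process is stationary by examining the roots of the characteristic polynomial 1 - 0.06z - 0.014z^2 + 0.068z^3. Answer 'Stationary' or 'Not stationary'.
\text{Stationary}

The AR(p) characteristic polynomial is P(z) = 1 - 0.06z - 0.014z^2 + 0.068z^3.
Stationarity requires all roots to lie outside the unit circle, i.e. |z| > 1 for every root.
Degree 3: look for a simple real root z0 first, then factor out (1 - z/z0) and solve the remaining quadratic.
Testing z0 = -2.5: P(-2.5) = 1 + (-0.06)(-2.5) + (-0.014)(-2.5)^2 + (0.068)(-2.5)^3
  = 1 + (0.15) + (-0.0875) + (-1.0625) = 0.  So z_0 = -2.5 is a root, |z_0| = 2.5.
Divide out the factor (1 + 0.4 z) = (1 - z/z0) (since 1/z0 = -0.4):
  P(z) = (1 + 0.4 z)(1 + (-0.46) z + (0.17) z^2)
  [check: z-coef -0.46 - (-0.4) = -0.06; z^2-coef 0.17 - (-0.4)(-0.46) = -0.014; z^3-coef -(-0.4)(0.17) = 0.068.]
Remaining roots from the quadratic factor 1 + (-0.46) z + (0.17) z^2:
  Set 1 + (-0.46) z + (0.17) z^2 = 0, i.e. a z^2 + b z + c = 0 with a = 0.17, b = -0.46, c = 1.
  Discriminant D = b^2 - 4ac = (-0.46)^2 - 4*(0.17)*1 = 0.2116 - (0.68) = -0.4684.
  D < 0, so the roots are the complex-conjugate pair z = (-b +/- i sqrt(-D)) / (2a) = 1.3529 +/- 2.0129i.
  For a conjugate pair |z|^2 = z * conj(z) = (product of roots) = c/a = 1/(0.17) = 5.882353, so |z| = sqrt(5.882353) = 2.4254 for both roots.
Moduli of all roots: 2.5000, 2.4254, 2.4254.
All moduli strictly greater than 1? Yes.
Verdict: Stationary.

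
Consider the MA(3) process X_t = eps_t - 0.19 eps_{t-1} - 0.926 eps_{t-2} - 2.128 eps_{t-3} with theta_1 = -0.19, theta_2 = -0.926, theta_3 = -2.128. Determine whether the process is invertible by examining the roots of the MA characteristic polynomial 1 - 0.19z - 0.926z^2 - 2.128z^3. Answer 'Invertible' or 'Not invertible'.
\text{Not invertible}

The MA(q) characteristic polynomial is P(z) = 1 - 0.19z - 0.926z^2 - 2.128z^3.
Invertibility requires all roots to lie outside the unit circle, i.e. |z| > 1 for every root.
Degree 3: look for a simple real root z0 first, then factor out (1 - z/z0) and solve the remaining quadratic.
Testing z0 = 0.625: P(0.625) = 1 + (-0.19)(0.625) + (-0.926)(0.625)^2 + (-2.128)(0.625)^3
  = 1 + (-0.11875) + (-0.361719) + (-0.519531) = 0.  So z_0 = 0.625 is a root, |z_0| = 0.625.
Divide out the factor (1 - 1.6 z) = (1 - z/z0) (since 1/z0 = 1.6):
  P(z) = (1 - 1.6 z)(1 + (1.41) z + (1.33) z^2)
  [check: z-coef 1.41 - (1.6) = -0.19; z^2-coef 1.33 - (1.6)(1.41) = -0.926; z^3-coef -(1.6)(1.33) = -2.128.]
Remaining roots from the quadratic factor 1 + (1.41) z + (1.33) z^2:
  Set 1 + (1.41) z + (1.33) z^2 = 0, i.e. a z^2 + b z + c = 0 with a = 1.33, b = 1.41, c = 1.
  Discriminant D = b^2 - 4ac = (1.41)^2 - 4*(1.33)*1 = 1.9881 - (5.32) = -3.3319.
  D < 0, so the roots are the complex-conjugate pair z = (-b +/- i sqrt(-D)) / (2a) = -0.5301 +/- 0.6862i.
  For a conjugate pair |z|^2 = z * conj(z) = (product of roots) = c/a = 1/(1.33) = 0.75188, so |z| = sqrt(0.75188) = 0.8671 for both roots.
Moduli of all roots: 0.6250, 0.8671, 0.8671.
All moduli strictly greater than 1? No.
Verdict: Not invertible.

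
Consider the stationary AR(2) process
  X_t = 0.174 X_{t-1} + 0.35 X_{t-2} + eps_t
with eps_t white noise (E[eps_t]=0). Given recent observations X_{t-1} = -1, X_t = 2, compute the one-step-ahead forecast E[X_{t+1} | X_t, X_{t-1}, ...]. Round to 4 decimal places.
E[X_{t+1} \mid \mathcal F_t] = -0.0020

For an AR(p) model X_t = c + sum_i phi_i X_{t-i} + eps_t, the
one-step-ahead conditional mean is
  E[X_{t+1} | X_t, ...] = c + sum_i phi_i X_{t+1-i}.
Substitute known values:
  E[X_{t+1} | ...] = (0.174) * (2) + (0.35) * (-1)
                   = -0.0020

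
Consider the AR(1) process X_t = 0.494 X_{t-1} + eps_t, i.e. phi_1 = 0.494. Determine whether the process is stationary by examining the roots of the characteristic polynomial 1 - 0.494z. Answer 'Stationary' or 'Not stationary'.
\text{Stationary}

The AR(p) characteristic polynomial is P(z) = 1 - 0.494z.
Stationarity requires all roots to lie outside the unit circle, i.e. |z| > 1 for every root.
This is linear in z: 1 + (-0.494) z = 0  =>  z = -1/(-0.494) = 2.024291,  |z| = 2.024291.
Moduli of all roots: 2.0243.
All moduli strictly greater than 1? Yes.
Verdict: Stationary.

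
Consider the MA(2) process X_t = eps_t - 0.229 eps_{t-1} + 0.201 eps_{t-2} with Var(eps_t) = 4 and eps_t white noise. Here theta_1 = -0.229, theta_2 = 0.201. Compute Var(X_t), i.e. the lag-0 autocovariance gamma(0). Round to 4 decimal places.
\gamma(0) = 4.3714

For an MA(q) process X_t = eps_t + sum_i theta_i eps_{t-i} with
Var(eps_t) = sigma^2, the variance is
  gamma(0) = sigma^2 * (1 + sum_i theta_i^2).
  sum_i theta_i^2 = (-0.229)^2 + (0.201)^2 = 0.052441 + 0.040401 = 0.092842.
  gamma(0) = 4 * (1 + 0.092842) = 4 * 1.092842 = 4.371368, which rounds to 4.3714.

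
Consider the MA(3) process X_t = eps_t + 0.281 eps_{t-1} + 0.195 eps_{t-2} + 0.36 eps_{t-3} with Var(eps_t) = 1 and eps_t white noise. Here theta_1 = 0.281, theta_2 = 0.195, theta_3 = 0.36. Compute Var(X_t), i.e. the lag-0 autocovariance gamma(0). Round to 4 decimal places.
\gamma(0) = 1.2466

For an MA(q) process X_t = eps_t + sum_i theta_i eps_{t-i} with
Var(eps_t) = sigma^2, the variance is
  gamma(0) = sigma^2 * (1 + sum_i theta_i^2).
  sum_i theta_i^2 = (0.281)^2 + (0.195)^2 + (0.36)^2 = 0.078961 + 0.038025 + 0.1296 = 0.246586.
  gamma(0) = 1 * (1 + 0.246586) = 1 * 1.246586 = 1.246586, which rounds to 1.2466.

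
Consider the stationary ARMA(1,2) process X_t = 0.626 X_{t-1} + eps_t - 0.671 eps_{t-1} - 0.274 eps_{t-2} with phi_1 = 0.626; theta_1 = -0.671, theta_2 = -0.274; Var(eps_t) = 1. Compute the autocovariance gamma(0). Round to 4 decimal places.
\gamma(0) = 1.1522

Multiply the model equation by X_{t-k} and take expectations. With theta_0 = psi_0 = 1 and psi_j the MA(infinity) weights, this gives
  gamma(k) - sum_i phi_i gamma(k-i) = c_k,
  c_k = sigma^2 * sum_{j=k..q} theta_j psi_{j-k}   (c_k = 0 for k > q),
using gamma(-m) = gamma(m).
psi-weights needed (psi_j = theta_j + sum_i phi_i psi_{j-i}):
  psi_1 = theta_1 + phi_1 = -0.671 + (0.626) = -0.045
  psi_2 = theta_2 + phi_1 psi_1 = -0.274 + (0.626)(-0.045) = -0.30217
Right-hand sides:
  c_0 = sigma^2 (1 + theta_1 psi_1 + theta_2 psi_2) = 1 * (1 + (-0.671)(-0.045) + (-0.274)(-0.30217)) = 1 * 1.11299 = 1.11299
  c_1 = sigma^2 (theta_1 + theta_2 psi_1) = 1 * (-0.671 + (-0.274)(-0.045)) = -0.65867
  c_2 = sigma^2 theta_2 = 1 * (-0.274) = -0.274
Equations for k = 0 and k = 1 (AR order 1):
  gamma(0) = phi_1 gamma(1) + c_0
  gamma(1) = phi_1 gamma(0) + c_1
Substituting the second into the first: gamma(0) (1 - phi_1^2) = c_0 + phi_1 c_1, so
  gamma(0) = (c_0 + phi_1 c_1) / (1 - phi_1^2) = (1.11299 + (0.626)(-0.65867)) / (1 - (0.626)^2) = 0.700662 / 0.608124 = 1.15217.
Therefore gamma(0) = 1.1522 (to 4 decimal places).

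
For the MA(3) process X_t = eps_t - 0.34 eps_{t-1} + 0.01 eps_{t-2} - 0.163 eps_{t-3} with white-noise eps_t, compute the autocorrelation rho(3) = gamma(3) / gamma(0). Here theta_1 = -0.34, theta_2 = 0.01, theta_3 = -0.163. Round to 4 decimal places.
\rho(3) = -0.1427

For an MA(q) process with theta_0 = 1, the autocovariance is
  gamma(k) = sigma^2 * sum_{i=0..q-k} theta_i * theta_{i+k},
and rho(k) = gamma(k) / gamma(0). Sigma^2 cancels.
  numerator   = (1)*(-0.163) = -0.163.
  denominator = (1)^2 + (-0.34)^2 + (0.01)^2 + (-0.163)^2 = 1.142269.
  rho(3) = -0.163 / 1.142269 = -0.1427.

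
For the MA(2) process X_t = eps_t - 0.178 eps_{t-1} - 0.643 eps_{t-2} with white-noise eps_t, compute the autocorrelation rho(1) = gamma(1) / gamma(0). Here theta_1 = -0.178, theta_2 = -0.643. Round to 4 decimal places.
\rho(1) = -0.0440

For an MA(q) process with theta_0 = 1, the autocovariance is
  gamma(k) = sigma^2 * sum_{i=0..q-k} theta_i * theta_{i+k},
and rho(k) = gamma(k) / gamma(0). Sigma^2 cancels.
  numerator   = (1)*(-0.178) + (-0.178)*(-0.643) = -0.063546.
  denominator = (1)^2 + (-0.178)^2 + (-0.643)^2 = 1.445133.
  rho(1) = -0.063546 / 1.445133 = -0.0440.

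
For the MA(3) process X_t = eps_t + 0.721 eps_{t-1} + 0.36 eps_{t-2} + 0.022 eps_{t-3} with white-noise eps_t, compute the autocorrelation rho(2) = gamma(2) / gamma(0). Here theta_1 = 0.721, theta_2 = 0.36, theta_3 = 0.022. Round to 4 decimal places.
\rho(2) = 0.2278

For an MA(q) process with theta_0 = 1, the autocovariance is
  gamma(k) = sigma^2 * sum_{i=0..q-k} theta_i * theta_{i+k},
and rho(k) = gamma(k) / gamma(0). Sigma^2 cancels.
  numerator   = (1)*(0.36) + (0.721)*(0.022) = 0.375862.
  denominator = (1)^2 + (0.721)^2 + (0.36)^2 + (0.022)^2 = 1.649925.
  rho(2) = 0.375862 / 1.649925 = 0.2278.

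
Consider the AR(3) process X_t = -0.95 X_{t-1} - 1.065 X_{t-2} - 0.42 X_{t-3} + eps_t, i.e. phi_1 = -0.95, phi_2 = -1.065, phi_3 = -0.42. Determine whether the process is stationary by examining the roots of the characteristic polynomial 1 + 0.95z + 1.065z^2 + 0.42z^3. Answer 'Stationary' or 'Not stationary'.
\text{Stationary}

The AR(p) characteristic polynomial is P(z) = 1 + 0.95z + 1.065z^2 + 0.42z^3.
Stationarity requires all roots to lie outside the unit circle, i.e. |z| > 1 for every root.
Degree 3: look for a simple real root z0 first, then factor out (1 - z/z0) and solve the remaining quadratic.
Testing z0 = -2: P(-2) = 1 + (0.95)(-2) + (1.065)(-2)^2 + (0.42)(-2)^3
  = 1 + (-1.9) + (4.26) + (-3.36) = 0.  So z_0 = -2 is a root, |z_0| = 2.
Divide out the factor (1 + 0.5 z) = (1 - z/z0) (since 1/z0 = -0.5):
  P(z) = (1 + 0.5 z)(1 + (0.45) z + (0.84) z^2)
  [check: z-coef 0.45 - (-0.5) = 0.95; z^2-coef 0.84 - (-0.5)(0.45) = 1.065; z^3-coef -(-0.5)(0.84) = 0.42.]
Remaining roots from the quadratic factor 1 + (0.45) z + (0.84) z^2:
  Set 1 + (0.45) z + (0.84) z^2 = 0, i.e. a z^2 + b z + c = 0 with a = 0.84, b = 0.45, c = 1.
  Discriminant D = b^2 - 4ac = (0.45)^2 - 4*(0.84)*1 = 0.2025 - (3.36) = -3.1575.
  D < 0, so the roots are the complex-conjugate pair z = (-b +/- i sqrt(-D)) / (2a) = -0.2679 +/- 1.0577i.
  For a conjugate pair |z|^2 = z * conj(z) = (product of roots) = c/a = 1/(0.84) = 1.190476, so |z| = sqrt(1.190476) = 1.0911 for both roots.
Moduli of all roots: 2.0000, 1.0911, 1.0911.
All moduli strictly greater than 1? Yes.
Verdict: Stationary.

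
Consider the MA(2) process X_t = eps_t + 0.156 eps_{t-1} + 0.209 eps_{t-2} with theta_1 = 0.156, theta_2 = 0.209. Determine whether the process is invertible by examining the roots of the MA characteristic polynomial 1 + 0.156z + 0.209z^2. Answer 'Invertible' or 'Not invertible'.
\text{Invertible}

The MA(q) characteristic polynomial is P(z) = 1 + 0.156z + 0.209z^2.
Invertibility requires all roots to lie outside the unit circle, i.e. |z| > 1 for every root.
Set 1 + (0.156) z + (0.209) z^2 = 0, i.e. a z^2 + b z + c = 0 with a = 0.209, b = 0.156, c = 1.
Discriminant D = b^2 - 4ac = (0.156)^2 - 4*(0.209)*1 = 0.024336 - (0.836) = -0.811664.
D < 0, so the roots are the complex-conjugate pair z = (-b +/- i sqrt(-D)) / (2a) = -0.3732 +/- 2.1553i.
For a conjugate pair |z|^2 = z * conj(z) = (product of roots) = c/a = 1/(0.209) = 4.784689, so |z| = sqrt(4.784689) = 2.1874 for both roots.
Moduli of all roots: 2.1874, 2.1874.
All moduli strictly greater than 1? Yes.
Verdict: Invertible.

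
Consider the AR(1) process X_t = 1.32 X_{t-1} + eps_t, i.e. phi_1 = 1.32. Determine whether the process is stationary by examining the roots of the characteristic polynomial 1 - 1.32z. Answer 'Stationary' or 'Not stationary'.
\text{Not stationary}

The AR(p) characteristic polynomial is P(z) = 1 - 1.32z.
Stationarity requires all roots to lie outside the unit circle, i.e. |z| > 1 for every root.
This is linear in z: 1 + (-1.32) z = 0  =>  z = -1/(-1.32) = 0.757576,  |z| = 0.757576.
Moduli of all roots: 0.7576.
All moduli strictly greater than 1? No.
Verdict: Not stationary.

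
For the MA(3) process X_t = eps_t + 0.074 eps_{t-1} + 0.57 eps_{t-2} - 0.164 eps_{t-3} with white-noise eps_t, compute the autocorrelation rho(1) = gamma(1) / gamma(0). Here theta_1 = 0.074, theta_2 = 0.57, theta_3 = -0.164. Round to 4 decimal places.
\rho(1) = 0.0167

For an MA(q) process with theta_0 = 1, the autocovariance is
  gamma(k) = sigma^2 * sum_{i=0..q-k} theta_i * theta_{i+k},
and rho(k) = gamma(k) / gamma(0). Sigma^2 cancels.
  numerator   = (1)*(0.074) + (0.074)*(0.57) + (0.57)*(-0.164) = 0.0227.
  denominator = (1)^2 + (0.074)^2 + (0.57)^2 + (-0.164)^2 = 1.357272.
  rho(1) = 0.0227 / 1.357272 = 0.0167.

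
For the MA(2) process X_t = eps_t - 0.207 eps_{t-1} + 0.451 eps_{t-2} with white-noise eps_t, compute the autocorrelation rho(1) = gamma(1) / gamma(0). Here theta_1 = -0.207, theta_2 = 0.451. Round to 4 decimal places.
\rho(1) = -0.2410

For an MA(q) process with theta_0 = 1, the autocovariance is
  gamma(k) = sigma^2 * sum_{i=0..q-k} theta_i * theta_{i+k},
and rho(k) = gamma(k) / gamma(0). Sigma^2 cancels.
  numerator   = (1)*(-0.207) + (-0.207)*(0.451) = -0.300357.
  denominator = (1)^2 + (-0.207)^2 + (0.451)^2 = 1.24625.
  rho(1) = -0.300357 / 1.24625 = -0.2410.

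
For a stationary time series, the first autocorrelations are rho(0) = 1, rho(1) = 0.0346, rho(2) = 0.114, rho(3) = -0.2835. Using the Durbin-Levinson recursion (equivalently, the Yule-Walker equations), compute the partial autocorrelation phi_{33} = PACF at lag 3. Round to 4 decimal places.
\phi_{33} = -0.2950

The PACF at lag k is phi_{kk}, the last component of the solution
to the Yule-Walker system G_k phi = r_k where
  (G_k)_{ij} = rho(|i - j|), (r_k)_i = rho(i), i,j = 1..k.
Equivalently, Durbin-Levinson gives phi_{kk} iteratively:
  phi_{11} = rho(1)
  phi_{kk} = [rho(k) - sum_{j=1..k-1} phi_{k-1,j} rho(k-j)]
            / [1 - sum_{j=1..k-1} phi_{k-1,j} rho(j)],
  phi_{k,j} = phi_{k-1,j} - phi_{kk} phi_{k-1,k-j},  j = 1..k-1.
Step k = 1:
  phi_11 = rho(1) = 0.0346.
Step k = 2:
  phi_22 = [rho(2) - phi_11 rho(1)] / [1 - phi_11 rho(1)] = [0.114 - (0.0346)(0.0346)] / [1 - (0.0346)(0.0346)]
         = 0.11280284 / 0.99880284 = 0.112938.
  Update: phi_21 = phi_11 - phi_22 phi_11 = 0.0346 - (0.112938)(0.0346) = 0.030692.
Step k = 3:
  phi_33 = [rho(3) - phi_21 rho(2) - phi_22 rho(1)] / [1 - phi_21 rho(1) - phi_22 rho(2)]
    numerator   = -0.2835 - (0.030692)(0.114) - (0.112938)(0.0346) = -0.29090658
    denominator = 1 - (0.030692)(0.0346) - (0.112938)(0.114) = 0.98606311
  phi_33 = -0.29090658 / 0.98606311 = -0.295.
Therefore phi_{33} = -0.2950.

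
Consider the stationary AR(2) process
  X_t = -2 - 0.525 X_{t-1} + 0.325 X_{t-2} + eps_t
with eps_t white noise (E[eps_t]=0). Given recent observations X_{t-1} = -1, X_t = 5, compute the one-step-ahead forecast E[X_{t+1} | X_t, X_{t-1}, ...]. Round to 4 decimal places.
E[X_{t+1} \mid \mathcal F_t] = -4.9500

For an AR(p) model X_t = c + sum_i phi_i X_{t-i} + eps_t, the
one-step-ahead conditional mean is
  E[X_{t+1} | X_t, ...] = c + sum_i phi_i X_{t+1-i}.
Substitute known values:
  E[X_{t+1} | ...] = -2 + (-0.525) * (5) + (0.325) * (-1)
                   = -4.9500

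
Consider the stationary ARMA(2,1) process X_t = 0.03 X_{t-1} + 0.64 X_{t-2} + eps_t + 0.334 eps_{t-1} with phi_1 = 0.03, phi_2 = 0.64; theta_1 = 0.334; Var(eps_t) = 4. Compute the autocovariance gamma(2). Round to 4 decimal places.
\gamma(2) = 5.2278

Multiply the model equation by X_{t-k} and take expectations. With theta_0 = psi_0 = 1 and psi_j the MA(infinity) weights, this gives
  gamma(k) - sum_i phi_i gamma(k-i) = c_k,
  c_k = sigma^2 * sum_{j=k..q} theta_j psi_{j-k}   (c_k = 0 for k > q),
using gamma(-m) = gamma(m).
psi-weights needed (psi_j = theta_j + sum_i phi_i psi_{j-i}):
  psi_1 = theta_1 + phi_1 = 0.334 + (0.03) = 0.364
Right-hand sides:
  c_0 = sigma^2 (1 + theta_1 psi_1) = 4 * (1 + (0.334)(0.364)) = 4 * 1.121576 = 4.486304
  c_1 = sigma^2 theta_1 = 4 * (0.334) = 1.336
  c_2 = 0
Equations for k = 0, 1, 2 (AR order 2, c_2 = 0):
  (E0) gamma(0) = phi_1 gamma(1) + phi_2 gamma(2) + c_0
  (E1) gamma(1) = phi_1 gamma(0) + phi_2 gamma(1) + c_1
  (E2) gamma(2) = phi_1 gamma(1) + phi_2 gamma(0)
From (E1): gamma(1) = A gamma(0) + B with
  A = phi_1 / (1 - phi_2) = 0.03 / 0.36 = 0.083333,   B = c_1 / (1 - phi_2) = 1.336 / 0.36 = 3.711111.
Insert (E2) into (E0): gamma(0) (1 - phi_2^2) = phi_1 (1 + phi_2) gamma(1) + c_0.
  phi_1 (1 + phi_2) = (0.03)(1.64) = 0.0492,   1 - phi_2^2 = 0.5904.
Replace gamma(1) by A gamma(0) + B and collect gamma(0):
  gamma(0) [0.5904 - (0.0492)(0.083333)] = (0.0492)(3.711111) + 4.486304
  gamma(0) * 0.5863 = 4.668891
  gamma(0) = 4.668891 / 0.5863 = 7.963313.
  gamma(1) = A gamma(0) + B = (0.083333)(7.963313) + (3.711111) = 4.374721.
  gamma(2) = phi_1 gamma(1) + phi_2 gamma(0) = (0.03)(4.374721) + (0.64)(7.963313) = 5.227762.
Therefore gamma(2) = 5.2278 (to 4 decimal places).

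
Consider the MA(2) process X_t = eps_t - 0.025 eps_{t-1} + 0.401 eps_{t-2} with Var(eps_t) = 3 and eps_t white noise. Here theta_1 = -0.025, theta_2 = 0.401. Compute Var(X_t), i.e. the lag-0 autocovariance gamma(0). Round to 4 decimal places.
\gamma(0) = 3.4843

For an MA(q) process X_t = eps_t + sum_i theta_i eps_{t-i} with
Var(eps_t) = sigma^2, the variance is
  gamma(0) = sigma^2 * (1 + sum_i theta_i^2).
  sum_i theta_i^2 = (-0.025)^2 + (0.401)^2 = 0.000625 + 0.160801 = 0.161426.
  gamma(0) = 3 * (1 + 0.161426) = 3 * 1.161426 = 3.484278, which rounds to 3.4843.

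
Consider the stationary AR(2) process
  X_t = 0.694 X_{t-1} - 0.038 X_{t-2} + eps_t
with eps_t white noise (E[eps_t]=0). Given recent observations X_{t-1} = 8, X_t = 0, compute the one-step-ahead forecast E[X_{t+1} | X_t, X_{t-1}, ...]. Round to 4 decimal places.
E[X_{t+1} \mid \mathcal F_t] = -0.3040

For an AR(p) model X_t = c + sum_i phi_i X_{t-i} + eps_t, the
one-step-ahead conditional mean is
  E[X_{t+1} | X_t, ...] = c + sum_i phi_i X_{t+1-i}.
Substitute known values:
  E[X_{t+1} | ...] = (0.694) * (0) + (-0.038) * (8)
                   = -0.3040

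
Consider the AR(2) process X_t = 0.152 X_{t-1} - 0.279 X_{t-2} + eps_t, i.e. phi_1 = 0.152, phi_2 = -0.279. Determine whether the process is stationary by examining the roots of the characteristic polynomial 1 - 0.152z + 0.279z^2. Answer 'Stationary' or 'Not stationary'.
\text{Stationary}

The AR(p) characteristic polynomial is P(z) = 1 - 0.152z + 0.279z^2.
Stationarity requires all roots to lie outside the unit circle, i.e. |z| > 1 for every root.
Set 1 + (-0.152) z + (0.279) z^2 = 0, i.e. a z^2 + b z + c = 0 with a = 0.279, b = -0.152, c = 1.
Discriminant D = b^2 - 4ac = (-0.152)^2 - 4*(0.279)*1 = 0.023104 - (1.116) = -1.092896.
D < 0, so the roots are the complex-conjugate pair z = (-b +/- i sqrt(-D)) / (2a) = 0.2724 +/- 1.8735i.
For a conjugate pair |z|^2 = z * conj(z) = (product of roots) = c/a = 1/(0.279) = 3.584229, so |z| = sqrt(3.584229) = 1.8932 for both roots.
Moduli of all roots: 1.8932, 1.8932.
All moduli strictly greater than 1? Yes.
Verdict: Stationary.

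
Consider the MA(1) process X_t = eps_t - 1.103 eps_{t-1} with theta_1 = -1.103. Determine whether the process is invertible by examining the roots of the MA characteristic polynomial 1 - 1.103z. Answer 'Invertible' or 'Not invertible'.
\text{Not invertible}

The MA(q) characteristic polynomial is P(z) = 1 - 1.103z.
Invertibility requires all roots to lie outside the unit circle, i.e. |z| > 1 for every root.
This is linear in z: 1 + (-1.103) z = 0  =>  z = -1/(-1.103) = 0.906618,  |z| = 0.906618.
Moduli of all roots: 0.9066.
All moduli strictly greater than 1? No.
Verdict: Not invertible.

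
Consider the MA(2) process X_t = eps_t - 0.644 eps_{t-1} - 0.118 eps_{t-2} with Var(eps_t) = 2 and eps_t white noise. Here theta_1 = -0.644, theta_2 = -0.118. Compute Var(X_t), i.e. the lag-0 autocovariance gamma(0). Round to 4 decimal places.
\gamma(0) = 2.8573

For an MA(q) process X_t = eps_t + sum_i theta_i eps_{t-i} with
Var(eps_t) = sigma^2, the variance is
  gamma(0) = sigma^2 * (1 + sum_i theta_i^2).
  sum_i theta_i^2 = (-0.644)^2 + (-0.118)^2 = 0.414736 + 0.013924 = 0.42866.
  gamma(0) = 2 * (1 + 0.42866) = 2 * 1.42866 = 2.85732, which rounds to 2.8573.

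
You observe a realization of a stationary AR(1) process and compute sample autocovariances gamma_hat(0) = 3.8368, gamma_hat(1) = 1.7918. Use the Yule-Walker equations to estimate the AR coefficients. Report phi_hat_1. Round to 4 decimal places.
\hat\phi_{1} = 0.4670

The Yule-Walker equations for an AR(p) process read, in matrix form,
  Gamma_p phi = r_p,   with   (Gamma_p)_{ij} = gamma(|i - j|),
                       (r_p)_i = gamma(i),   i,j = 1..p.
Substitute the sample gammas (Toeplitz matrix and right-hand side of size 1):
  Gamma_p = [[3.8368]]
  r_p     = [1.7918]
With p = 1 this is the single equation gamma(0) phi_1 = gamma(1):
  phi_hat_1 = gamma(1) / gamma(0) = 1.7918 / 3.8368 = 0.4670.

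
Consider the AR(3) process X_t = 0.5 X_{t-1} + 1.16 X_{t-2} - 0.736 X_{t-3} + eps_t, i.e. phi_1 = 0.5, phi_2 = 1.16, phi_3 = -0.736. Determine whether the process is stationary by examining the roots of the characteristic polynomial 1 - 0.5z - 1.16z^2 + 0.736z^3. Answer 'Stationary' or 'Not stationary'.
\text{Not stationary}

The AR(p) characteristic polynomial is P(z) = 1 - 0.5z - 1.16z^2 + 0.736z^3.
Stationarity requires all roots to lie outside the unit circle, i.e. |z| > 1 for every root.
Degree 3: look for a simple real root z0 first, then factor out (1 - z/z0) and solve the remaining quadratic.
Testing z0 = 1.25: P(1.25) = 1 + (-0.5)(1.25) + (-1.16)(1.25)^2 + (0.736)(1.25)^3
  = 1 + (-0.625) + (-1.8125) + (1.4375) = 0.  So z_0 = 1.25 is a root, |z_0| = 1.25.
Divide out the factor (1 - 0.8 z) = (1 - z/z0) (since 1/z0 = 0.8):
  P(z) = (1 - 0.8 z)(1 + (0.3) z + (-0.92) z^2)
  [check: z-coef 0.3 - (0.8) = -0.5; z^2-coef -0.92 - (0.8)(0.3) = -1.16; z^3-coef -(0.8)(-0.92) = 0.736.]
Remaining roots from the quadratic factor 1 + (0.3) z + (-0.92) z^2:
  Set 1 + (0.3) z + (-0.92) z^2 = 0, i.e. a z^2 + b z + c = 0 with a = -0.92, b = 0.3, c = 1.
  Discriminant D = b^2 - 4ac = (0.3)^2 - 4*(-0.92)*1 = 0.09 - (-3.68) = 3.77.
  D >= 0, so the roots are real: z = (-b +/- sqrt(D)) / (2a) = (-0.3 +/- 1.941649) / (-1.84).
    z_1 = (-0.3 + 1.941649) / (-1.84) = -0.8922,   |z_1| = 0.8922.
    z_2 = (-0.3 - 1.941649) / (-1.84) = 1.2183,   |z_2| = 1.2183.
Moduli of all roots: 1.2500, 0.8922, 1.2183.
All moduli strictly greater than 1? No.
Verdict: Not stationary.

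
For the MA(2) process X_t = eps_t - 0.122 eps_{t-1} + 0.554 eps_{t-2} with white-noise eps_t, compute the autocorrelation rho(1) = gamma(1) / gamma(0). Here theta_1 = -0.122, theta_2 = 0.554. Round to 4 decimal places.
\rho(1) = -0.1434

For an MA(q) process with theta_0 = 1, the autocovariance is
  gamma(k) = sigma^2 * sum_{i=0..q-k} theta_i * theta_{i+k},
and rho(k) = gamma(k) / gamma(0). Sigma^2 cancels.
  numerator   = (1)*(-0.122) + (-0.122)*(0.554) = -0.189588.
  denominator = (1)^2 + (-0.122)^2 + (0.554)^2 = 1.3218.
  rho(1) = -0.189588 / 1.3218 = -0.1434.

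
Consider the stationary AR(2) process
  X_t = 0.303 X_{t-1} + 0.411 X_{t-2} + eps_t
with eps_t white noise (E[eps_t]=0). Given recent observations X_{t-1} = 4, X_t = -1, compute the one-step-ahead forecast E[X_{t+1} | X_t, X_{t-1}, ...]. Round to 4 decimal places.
E[X_{t+1} \mid \mathcal F_t] = 1.3410

For an AR(p) model X_t = c + sum_i phi_i X_{t-i} + eps_t, the
one-step-ahead conditional mean is
  E[X_{t+1} | X_t, ...] = c + sum_i phi_i X_{t+1-i}.
Substitute known values:
  E[X_{t+1} | ...] = (0.303) * (-1) + (0.411) * (4)
                   = 1.3410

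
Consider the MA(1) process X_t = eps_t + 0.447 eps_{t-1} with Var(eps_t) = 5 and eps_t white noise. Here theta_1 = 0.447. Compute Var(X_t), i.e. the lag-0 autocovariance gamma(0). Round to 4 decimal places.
\gamma(0) = 5.9990

For an MA(q) process X_t = eps_t + sum_i theta_i eps_{t-i} with
Var(eps_t) = sigma^2, the variance is
  gamma(0) = sigma^2 * (1 + sum_i theta_i^2).
  sum_i theta_i^2 = (0.447)^2 = 0.199809.
  gamma(0) = 5 * (1 + 0.199809) = 5 * 1.199809 = 5.999045, which rounds to 5.9990.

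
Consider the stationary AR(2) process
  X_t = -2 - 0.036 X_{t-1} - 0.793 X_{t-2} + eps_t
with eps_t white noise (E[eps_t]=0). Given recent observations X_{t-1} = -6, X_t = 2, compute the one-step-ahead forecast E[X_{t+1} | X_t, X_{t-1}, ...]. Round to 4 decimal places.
E[X_{t+1} \mid \mathcal F_t] = 2.6860

For an AR(p) model X_t = c + sum_i phi_i X_{t-i} + eps_t, the
one-step-ahead conditional mean is
  E[X_{t+1} | X_t, ...] = c + sum_i phi_i X_{t+1-i}.
Substitute known values:
  E[X_{t+1} | ...] = -2 + (-0.036) * (2) + (-0.793) * (-6)
                   = 2.6860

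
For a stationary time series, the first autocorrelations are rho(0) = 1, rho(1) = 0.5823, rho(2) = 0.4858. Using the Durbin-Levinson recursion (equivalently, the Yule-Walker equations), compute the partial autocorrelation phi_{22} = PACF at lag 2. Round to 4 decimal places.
\phi_{22} = 0.2220

The PACF at lag k is phi_{kk}, the last component of the solution
to the Yule-Walker system G_k phi = r_k where
  (G_k)_{ij} = rho(|i - j|), (r_k)_i = rho(i), i,j = 1..k.
Equivalently, Durbin-Levinson gives phi_{kk} iteratively:
  phi_{11} = rho(1)
  phi_{kk} = [rho(k) - sum_{j=1..k-1} phi_{k-1,j} rho(k-j)]
            / [1 - sum_{j=1..k-1} phi_{k-1,j} rho(j)],
  phi_{k,j} = phi_{k-1,j} - phi_{kk} phi_{k-1,k-j},  j = 1..k-1.
Step k = 1:
  phi_11 = rho(1) = 0.5823.
Step k = 2:
  phi_22 = [rho(2) - phi_11 rho(1)] / [1 - phi_11 rho(1)] = [0.4858 - (0.5823)(0.5823)] / [1 - (0.5823)(0.5823)]
         = 0.14672671 / 0.66092671 = 0.222.
Therefore phi_{22} = 0.2220.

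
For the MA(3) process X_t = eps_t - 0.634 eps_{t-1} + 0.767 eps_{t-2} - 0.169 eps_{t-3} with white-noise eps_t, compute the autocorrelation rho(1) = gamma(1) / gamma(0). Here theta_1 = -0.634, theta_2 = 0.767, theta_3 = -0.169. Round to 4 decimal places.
\rho(1) = -0.6191

For an MA(q) process with theta_0 = 1, the autocovariance is
  gamma(k) = sigma^2 * sum_{i=0..q-k} theta_i * theta_{i+k},
and rho(k) = gamma(k) / gamma(0). Sigma^2 cancels.
  numerator   = (1)*(-0.634) + (-0.634)*(0.767) + (0.767)*(-0.169) = -1.249901.
  denominator = (1)^2 + (-0.634)^2 + (0.767)^2 + (-0.169)^2 = 2.018806.
  rho(1) = -1.249901 / 2.018806 = -0.6191.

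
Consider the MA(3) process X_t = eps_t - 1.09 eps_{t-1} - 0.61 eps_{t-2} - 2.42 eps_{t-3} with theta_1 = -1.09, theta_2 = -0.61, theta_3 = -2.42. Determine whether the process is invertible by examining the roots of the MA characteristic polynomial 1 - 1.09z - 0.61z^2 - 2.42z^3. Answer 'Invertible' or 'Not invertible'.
\text{Not invertible}

The MA(q) characteristic polynomial is P(z) = 1 - 1.09z - 0.61z^2 - 2.42z^3.
Invertibility requires all roots to lie outside the unit circle, i.e. |z| > 1 for every root.
Degree 3: look for a simple real root z0 first, then factor out (1 - z/z0) and solve the remaining quadratic.
Testing z0 = 0.5: P(0.5) = 1 + (-1.09)(0.5) + (-0.61)(0.5)^2 + (-2.42)(0.5)^3
  = 1 + (-0.545) + (-0.1525) + (-0.3025) = 0.  So z_0 = 0.5 is a root, |z_0| = 0.5.
Divide out the factor (1 - 2 z) = (1 - z/z0) (since 1/z0 = 2):
  P(z) = (1 - 2 z)(1 + (0.91) z + (1.21) z^2)
  [check: z-coef 0.91 - (2) = -1.09; z^2-coef 1.21 - (2)(0.91) = -0.61; z^3-coef -(2)(1.21) = -2.42.]
Remaining roots from the quadratic factor 1 + (0.91) z + (1.21) z^2:
  Set 1 + (0.91) z + (1.21) z^2 = 0, i.e. a z^2 + b z + c = 0 with a = 1.21, b = 0.91, c = 1.
  Discriminant D = b^2 - 4ac = (0.91)^2 - 4*(1.21)*1 = 0.8281 - (4.84) = -4.0119.
  D < 0, so the roots are the complex-conjugate pair z = (-b +/- i sqrt(-D)) / (2a) = -0.376 +/- 0.8277i.
  For a conjugate pair |z|^2 = z * conj(z) = (product of roots) = c/a = 1/(1.21) = 0.826446, so |z| = sqrt(0.826446) = 0.9091 for both roots.
Moduli of all roots: 0.5000, 0.9091, 0.9091.
All moduli strictly greater than 1? No.
Verdict: Not invertible.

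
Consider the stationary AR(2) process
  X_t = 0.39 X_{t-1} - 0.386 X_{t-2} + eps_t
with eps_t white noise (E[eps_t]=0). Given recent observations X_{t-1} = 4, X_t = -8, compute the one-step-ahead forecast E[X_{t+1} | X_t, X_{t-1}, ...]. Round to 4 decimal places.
E[X_{t+1} \mid \mathcal F_t] = -4.6640

For an AR(p) model X_t = c + sum_i phi_i X_{t-i} + eps_t, the
one-step-ahead conditional mean is
  E[X_{t+1} | X_t, ...] = c + sum_i phi_i X_{t+1-i}.
Substitute known values:
  E[X_{t+1} | ...] = (0.39) * (-8) + (-0.386) * (4)
                   = -4.6640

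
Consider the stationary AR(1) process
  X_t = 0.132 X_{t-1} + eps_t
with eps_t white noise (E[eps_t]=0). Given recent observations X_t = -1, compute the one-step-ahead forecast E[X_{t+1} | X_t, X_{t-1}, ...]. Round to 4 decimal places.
E[X_{t+1} \mid \mathcal F_t] = -0.1320

For an AR(p) model X_t = c + sum_i phi_i X_{t-i} + eps_t, the
one-step-ahead conditional mean is
  E[X_{t+1} | X_t, ...] = c + sum_i phi_i X_{t+1-i}.
Substitute known values:
  E[X_{t+1} | ...] = (0.132) * (-1)
                   = -0.1320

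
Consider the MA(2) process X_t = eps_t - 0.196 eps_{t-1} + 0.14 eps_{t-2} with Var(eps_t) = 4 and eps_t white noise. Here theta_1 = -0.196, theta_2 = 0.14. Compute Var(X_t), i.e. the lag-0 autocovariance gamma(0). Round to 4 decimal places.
\gamma(0) = 4.2321

For an MA(q) process X_t = eps_t + sum_i theta_i eps_{t-i} with
Var(eps_t) = sigma^2, the variance is
  gamma(0) = sigma^2 * (1 + sum_i theta_i^2).
  sum_i theta_i^2 = (-0.196)^2 + (0.14)^2 = 0.038416 + 0.0196 = 0.058016.
  gamma(0) = 4 * (1 + 0.058016) = 4 * 1.058016 = 4.232064, which rounds to 4.2321.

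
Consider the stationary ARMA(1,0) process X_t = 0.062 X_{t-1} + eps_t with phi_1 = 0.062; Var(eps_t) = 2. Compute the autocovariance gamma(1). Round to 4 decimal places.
\gamma(1) = 0.1245

Multiply the model equation by X_{t-k} and take expectations. With theta_0 = psi_0 = 1 and psi_j the MA(infinity) weights, this gives
  gamma(k) - sum_i phi_i gamma(k-i) = c_k,
  c_k = sigma^2 * sum_{j=k..q} theta_j psi_{j-k}   (c_k = 0 for k > q),
using gamma(-m) = gamma(m).
Pure AR (q = 0): c_0 = sigma^2 = 2, c_k = 0 for k >= 1.
Equations for k = 0 and k = 1 (AR order 1):
  gamma(0) = phi_1 gamma(1) + c_0
  gamma(1) = phi_1 gamma(0) + c_1
Substituting the second into the first: gamma(0) (1 - phi_1^2) = c_0 + phi_1 c_1, so
  gamma(0) = c_0 / (1 - phi_1^2) = 2 / (1 - (0.062)^2) = 2 / 0.996156 = 2.007718.
  gamma(1) = phi_1 gamma(0) = (0.062)(2.007718) = 0.124478.
Therefore gamma(1) = 0.1245 (to 4 decimal places).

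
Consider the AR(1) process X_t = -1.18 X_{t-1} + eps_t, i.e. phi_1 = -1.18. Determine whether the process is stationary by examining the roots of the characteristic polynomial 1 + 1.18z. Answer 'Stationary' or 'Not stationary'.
\text{Not stationary}

The AR(p) characteristic polynomial is P(z) = 1 + 1.18z.
Stationarity requires all roots to lie outside the unit circle, i.e. |z| > 1 for every root.
This is linear in z: 1 + (1.18) z = 0  =>  z = -1/(1.18) = -0.847458,  |z| = 0.847458.
Moduli of all roots: 0.8475.
All moduli strictly greater than 1? No.
Verdict: Not stationary.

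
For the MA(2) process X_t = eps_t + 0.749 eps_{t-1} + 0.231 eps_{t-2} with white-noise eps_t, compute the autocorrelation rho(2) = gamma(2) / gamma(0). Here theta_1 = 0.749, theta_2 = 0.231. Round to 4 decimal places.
\rho(2) = 0.1431

For an MA(q) process with theta_0 = 1, the autocovariance is
  gamma(k) = sigma^2 * sum_{i=0..q-k} theta_i * theta_{i+k},
and rho(k) = gamma(k) / gamma(0). Sigma^2 cancels.
  numerator   = (1)*(0.231) = 0.231.
  denominator = (1)^2 + (0.749)^2 + (0.231)^2 = 1.614362.
  rho(2) = 0.231 / 1.614362 = 0.1431.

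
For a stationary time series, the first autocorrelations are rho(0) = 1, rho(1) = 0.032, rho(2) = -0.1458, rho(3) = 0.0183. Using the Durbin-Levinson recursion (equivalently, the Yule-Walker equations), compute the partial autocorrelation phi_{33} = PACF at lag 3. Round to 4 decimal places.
\phi_{33} = 0.0290

The PACF at lag k is phi_{kk}, the last component of the solution
to the Yule-Walker system G_k phi = r_k where
  (G_k)_{ij} = rho(|i - j|), (r_k)_i = rho(i), i,j = 1..k.
Equivalently, Durbin-Levinson gives phi_{kk} iteratively:
  phi_{11} = rho(1)
  phi_{kk} = [rho(k) - sum_{j=1..k-1} phi_{k-1,j} rho(k-j)]
            / [1 - sum_{j=1..k-1} phi_{k-1,j} rho(j)],
  phi_{k,j} = phi_{k-1,j} - phi_{kk} phi_{k-1,k-j},  j = 1..k-1.
Step k = 1:
  phi_11 = rho(1) = 0.032.
Step k = 2:
  phi_22 = [rho(2) - phi_11 rho(1)] / [1 - phi_11 rho(1)] = [-0.1458 - (0.032)(0.032)] / [1 - (0.032)(0.032)]
         = -0.146824 / 0.998976 = -0.146975.
  Update: phi_21 = phi_11 - phi_22 phi_11 = 0.032 - (-0.146975)(0.032) = 0.036703.
Step k = 3:
  phi_33 = [rho(3) - phi_21 rho(2) - phi_22 rho(1)] / [1 - phi_21 rho(1) - phi_22 rho(2)]
    numerator   = 0.0183 - (0.036703)(-0.1458) - (-0.146975)(0.032) = 0.02835451
    denominator = 1 - (0.036703)(0.032) - (-0.146975)(-0.1458) = 0.97739662
  phi_33 = 0.02835451 / 0.97739662 = 0.029.
Therefore phi_{33} = 0.0290.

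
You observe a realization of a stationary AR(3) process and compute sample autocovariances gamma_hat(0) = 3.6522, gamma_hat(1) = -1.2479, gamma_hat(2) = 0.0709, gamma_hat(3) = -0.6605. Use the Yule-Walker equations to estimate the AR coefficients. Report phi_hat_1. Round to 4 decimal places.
\hat\phi_{1} = -0.4060

The Yule-Walker equations for an AR(p) process read, in matrix form,
  Gamma_p phi = r_p,   with   (Gamma_p)_{ij} = gamma(|i - j|),
                       (r_p)_i = gamma(i),   i,j = 1..p.
Substitute the sample gammas (Toeplitz matrix and right-hand side of size 3):
  Gamma_p = [[3.6522, -1.2479, 0.0709], [-1.2479, 3.6522, -1.2479], [0.0709, -1.2479, 3.6522]]
  r_p     = [-1.2479, 0.0709, -0.6605]
Written out (R1..R3):
  (R1) 3.6522 phi_1 - 1.2479 phi_2 + 0.0709 phi_3 = -1.2479
  (R2) -1.2479 phi_1 + 3.6522 phi_2 - 1.2479 phi_3 = 0.0709
  (R3) 0.0709 phi_1 - 1.2479 phi_2 + 3.6522 phi_3 = -0.6605
Gaussian elimination:
  R2 <- R2 - (-1.2479/3.6522) R1 = R2 - (-0.341684) R1:  3.225812 phi_2 - 1.223675 phi_3 = -0.355488
  R3 <- R3 - (0.0709/3.6522) R1 = R3 - (0.019413) R1:  -1.223675 phi_2 + 3.650824 phi_3 = -0.636275
  R3 <- R3 - (-1.223675/3.225812) R2 = R3 - (-0.379338) R2:  3.186637 phi_3 = -0.771125
Back-substitution:
  phi_hat_3 = -0.771125 / 3.186637 = -0.241987
  phi_hat_2 = (-0.355488 - (-1.223675)(-0.241987)) / 3.225812 = -0.201996
  phi_hat_1 = (-1.2479 - (-1.2479)(-0.201996) - (0.0709)(-0.241987)) / 3.6522 = -0.406006
So phi_hat = [-0.4060, -0.2020, -0.2420].
Therefore phi_hat_1 = -0.4060.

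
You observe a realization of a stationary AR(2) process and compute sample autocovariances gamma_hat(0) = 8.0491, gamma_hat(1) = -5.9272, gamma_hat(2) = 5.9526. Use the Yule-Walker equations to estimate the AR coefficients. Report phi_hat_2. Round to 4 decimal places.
\hat\phi_{2} = 0.4310

The Yule-Walker equations for an AR(p) process read, in matrix form,
  Gamma_p phi = r_p,   with   (Gamma_p)_{ij} = gamma(|i - j|),
                       (r_p)_i = gamma(i),   i,j = 1..p.
Substitute the sample gammas (Toeplitz matrix and right-hand side of size 2):
  Gamma_p = [[8.0491, -5.9272], [-5.9272, 8.0491]]
  r_p     = [-5.9272, 5.9526]
Written out:
  8.0491 phi_1 - 5.9272 phi_2 = -5.9272
  -5.9272 phi_1 + 8.0491 phi_2 = 5.9526
Solve by Cramer's rule:
  det = gamma(0)^2 - gamma(1)^2 = (8.0491)^2 - (-5.9272)^2 = 64.78801081 - 35.13169984 = 29.65631097
  phi_hat_1 = [gamma(1) gamma(0) - gamma(1) gamma(2)] / det = [(-5.9272)(8.0491) - (-5.9272)(5.9526)] / 29.65631097 = -12.4263748 / 29.65631097 = -0.419
  phi_hat_2 = [gamma(0) gamma(2) - gamma(1)^2] / det = [(8.0491)(5.9526) - (-5.9272)^2] / 29.65631097 = 12.78137282 / 29.65631097 = 0.431
So phi_hat = [-0.4190, 0.4310].
Therefore phi_hat_2 = 0.4310.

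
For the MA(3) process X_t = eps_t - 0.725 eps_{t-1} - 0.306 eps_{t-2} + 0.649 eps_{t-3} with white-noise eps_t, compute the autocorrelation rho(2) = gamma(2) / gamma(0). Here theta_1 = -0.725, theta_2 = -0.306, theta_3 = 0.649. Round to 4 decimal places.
\rho(2) = -0.3806

For an MA(q) process with theta_0 = 1, the autocovariance is
  gamma(k) = sigma^2 * sum_{i=0..q-k} theta_i * theta_{i+k},
and rho(k) = gamma(k) / gamma(0). Sigma^2 cancels.
  numerator   = (1)*(-0.306) + (-0.725)*(0.649) = -0.776525.
  denominator = (1)^2 + (-0.725)^2 + (-0.306)^2 + (0.649)^2 = 2.040462.
  rho(2) = -0.776525 / 2.040462 = -0.3806.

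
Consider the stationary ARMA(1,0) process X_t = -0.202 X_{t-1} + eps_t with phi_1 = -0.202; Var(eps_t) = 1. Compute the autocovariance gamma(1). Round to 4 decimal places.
\gamma(1) = -0.2106

Multiply the model equation by X_{t-k} and take expectations. With theta_0 = psi_0 = 1 and psi_j the MA(infinity) weights, this gives
  gamma(k) - sum_i phi_i gamma(k-i) = c_k,
  c_k = sigma^2 * sum_{j=k..q} theta_j psi_{j-k}   (c_k = 0 for k > q),
using gamma(-m) = gamma(m).
Pure AR (q = 0): c_0 = sigma^2 = 1, c_k = 0 for k >= 1.
Equations for k = 0 and k = 1 (AR order 1):
  gamma(0) = phi_1 gamma(1) + c_0
  gamma(1) = phi_1 gamma(0) + c_1
Substituting the second into the first: gamma(0) (1 - phi_1^2) = c_0 + phi_1 c_1, so
  gamma(0) = c_0 / (1 - phi_1^2) = 1 / (1 - (-0.202)^2) = 1 / 0.959196 = 1.04254.
  gamma(1) = phi_1 gamma(0) = (-0.202)(1.04254) = -0.210593.
Therefore gamma(1) = -0.2106 (to 4 decimal places).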